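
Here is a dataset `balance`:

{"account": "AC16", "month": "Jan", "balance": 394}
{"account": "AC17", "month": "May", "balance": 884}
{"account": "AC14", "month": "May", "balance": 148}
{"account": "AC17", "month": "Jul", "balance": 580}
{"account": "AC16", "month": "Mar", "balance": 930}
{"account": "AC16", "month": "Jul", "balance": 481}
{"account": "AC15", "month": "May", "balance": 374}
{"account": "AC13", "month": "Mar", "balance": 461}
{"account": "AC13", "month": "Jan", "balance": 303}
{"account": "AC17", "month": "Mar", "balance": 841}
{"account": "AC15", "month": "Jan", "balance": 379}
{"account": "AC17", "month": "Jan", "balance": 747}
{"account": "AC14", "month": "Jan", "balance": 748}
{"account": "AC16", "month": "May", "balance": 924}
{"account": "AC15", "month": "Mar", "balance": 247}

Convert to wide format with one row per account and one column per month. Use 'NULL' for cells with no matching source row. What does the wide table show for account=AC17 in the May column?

884

The long row with account=AC17, month=May has balance=884.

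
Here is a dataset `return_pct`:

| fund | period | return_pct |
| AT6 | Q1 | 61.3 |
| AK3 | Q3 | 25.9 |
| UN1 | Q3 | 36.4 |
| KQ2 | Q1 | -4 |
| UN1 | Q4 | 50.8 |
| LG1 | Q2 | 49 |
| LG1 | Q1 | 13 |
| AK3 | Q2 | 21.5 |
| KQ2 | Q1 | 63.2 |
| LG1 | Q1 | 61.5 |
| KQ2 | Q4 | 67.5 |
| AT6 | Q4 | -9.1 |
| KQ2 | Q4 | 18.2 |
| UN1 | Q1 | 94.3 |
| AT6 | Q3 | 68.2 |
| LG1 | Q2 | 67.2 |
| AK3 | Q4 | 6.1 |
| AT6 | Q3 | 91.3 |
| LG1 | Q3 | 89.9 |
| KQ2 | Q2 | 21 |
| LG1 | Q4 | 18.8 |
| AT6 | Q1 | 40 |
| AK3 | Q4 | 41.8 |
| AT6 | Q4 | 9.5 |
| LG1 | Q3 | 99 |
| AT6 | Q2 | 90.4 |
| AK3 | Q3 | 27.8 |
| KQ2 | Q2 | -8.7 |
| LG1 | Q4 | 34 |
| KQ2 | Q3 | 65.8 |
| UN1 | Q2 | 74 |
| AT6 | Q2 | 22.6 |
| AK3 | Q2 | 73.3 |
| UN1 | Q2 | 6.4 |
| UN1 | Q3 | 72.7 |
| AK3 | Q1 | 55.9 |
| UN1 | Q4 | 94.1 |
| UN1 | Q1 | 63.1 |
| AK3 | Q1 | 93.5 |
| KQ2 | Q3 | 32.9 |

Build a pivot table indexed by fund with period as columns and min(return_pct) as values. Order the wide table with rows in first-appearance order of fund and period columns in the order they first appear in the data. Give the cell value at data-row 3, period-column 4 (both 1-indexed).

6.4

With rows in first-appearance order of fund, row 3 is fund=UN1. period columns in first-appearance order: Q1, Q3, Q4, Q2; column 4 is Q2.
Long rows with fund=UN1, period=Q2: min(74, 6.4) = 6.4.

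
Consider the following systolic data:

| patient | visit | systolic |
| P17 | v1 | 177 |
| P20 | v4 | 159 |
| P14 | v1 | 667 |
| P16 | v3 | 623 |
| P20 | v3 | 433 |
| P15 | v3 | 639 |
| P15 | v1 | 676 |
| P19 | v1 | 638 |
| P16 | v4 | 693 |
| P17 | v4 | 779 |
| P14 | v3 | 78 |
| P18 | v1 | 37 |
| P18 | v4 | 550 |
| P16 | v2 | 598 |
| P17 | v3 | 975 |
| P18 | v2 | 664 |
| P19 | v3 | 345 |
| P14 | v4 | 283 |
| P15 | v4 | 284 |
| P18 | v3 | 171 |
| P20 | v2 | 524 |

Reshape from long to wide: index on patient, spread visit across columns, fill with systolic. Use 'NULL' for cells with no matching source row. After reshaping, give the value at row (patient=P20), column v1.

NULL

No long-format row has patient=P20 and visit=v1, so the cell is NULL.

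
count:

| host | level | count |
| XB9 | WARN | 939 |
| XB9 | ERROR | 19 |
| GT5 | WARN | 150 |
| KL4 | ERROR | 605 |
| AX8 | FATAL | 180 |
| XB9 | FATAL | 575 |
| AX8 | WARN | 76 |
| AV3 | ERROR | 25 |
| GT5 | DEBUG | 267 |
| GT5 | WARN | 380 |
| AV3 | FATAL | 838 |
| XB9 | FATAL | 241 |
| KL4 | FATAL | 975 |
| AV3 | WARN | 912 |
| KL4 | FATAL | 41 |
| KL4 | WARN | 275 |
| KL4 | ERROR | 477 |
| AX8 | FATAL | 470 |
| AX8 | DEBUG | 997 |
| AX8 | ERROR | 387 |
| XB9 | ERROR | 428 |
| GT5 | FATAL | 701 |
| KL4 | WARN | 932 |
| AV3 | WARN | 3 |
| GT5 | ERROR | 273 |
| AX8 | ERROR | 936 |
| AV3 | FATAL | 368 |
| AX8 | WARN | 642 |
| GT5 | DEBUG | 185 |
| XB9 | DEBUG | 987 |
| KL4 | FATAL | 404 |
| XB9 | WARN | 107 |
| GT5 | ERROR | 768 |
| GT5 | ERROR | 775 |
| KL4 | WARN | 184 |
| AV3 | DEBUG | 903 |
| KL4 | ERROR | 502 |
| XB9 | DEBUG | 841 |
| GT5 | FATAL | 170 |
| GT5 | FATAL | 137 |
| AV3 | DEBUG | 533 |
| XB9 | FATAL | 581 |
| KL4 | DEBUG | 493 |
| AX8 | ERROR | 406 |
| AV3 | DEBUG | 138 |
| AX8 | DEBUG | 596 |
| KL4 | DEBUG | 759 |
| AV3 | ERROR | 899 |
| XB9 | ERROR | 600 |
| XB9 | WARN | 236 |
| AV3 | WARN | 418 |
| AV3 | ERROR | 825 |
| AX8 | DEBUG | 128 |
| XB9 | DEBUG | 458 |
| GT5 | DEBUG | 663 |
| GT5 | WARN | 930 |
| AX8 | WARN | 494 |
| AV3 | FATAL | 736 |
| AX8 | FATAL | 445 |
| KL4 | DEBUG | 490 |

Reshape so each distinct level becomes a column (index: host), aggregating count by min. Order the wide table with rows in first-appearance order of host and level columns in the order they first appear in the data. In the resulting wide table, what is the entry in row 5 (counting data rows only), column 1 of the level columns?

With rows in first-appearance order of host, row 5 is host=AV3. level columns in first-appearance order: WARN, ERROR, FATAL, DEBUG; column 1 is WARN.
Long rows with host=AV3, level=WARN: min(912, 3, 418) = 3.

3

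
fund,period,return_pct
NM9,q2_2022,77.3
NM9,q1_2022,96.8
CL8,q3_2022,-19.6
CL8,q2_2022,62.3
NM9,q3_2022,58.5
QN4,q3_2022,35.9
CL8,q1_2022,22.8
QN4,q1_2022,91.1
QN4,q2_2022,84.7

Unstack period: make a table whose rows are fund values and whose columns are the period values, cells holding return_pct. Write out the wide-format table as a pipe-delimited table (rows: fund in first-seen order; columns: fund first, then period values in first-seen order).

| fund | q2_2022 | q1_2022 | q3_2022 |
| NM9 | 77.3 | 96.8 | 58.5 |
| CL8 | 62.3 | 22.8 | -19.6 |
| QN4 | 84.7 | 91.1 | 35.9 |

Columns: fund plus the 3 distinct period values (q2_2022, q1_2022, q3_2022).
For example, row NM9 column q2_2022 takes return_pct=77.3 from the long row (NM9, q2_2022).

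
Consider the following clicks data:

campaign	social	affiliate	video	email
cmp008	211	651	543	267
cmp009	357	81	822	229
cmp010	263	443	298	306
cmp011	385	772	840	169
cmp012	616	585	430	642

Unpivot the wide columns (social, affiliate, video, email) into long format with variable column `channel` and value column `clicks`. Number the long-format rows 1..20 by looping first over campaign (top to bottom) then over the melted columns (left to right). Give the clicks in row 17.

616

20 rows total (5 × 4). Row 17: index ⌊(17-1)/4⌋ = 4 into campaign → cmp012; (17-1) mod 4 = 0 into the melted columns → social.
So row 17 is (cmp012, social, 616); clicks = 616.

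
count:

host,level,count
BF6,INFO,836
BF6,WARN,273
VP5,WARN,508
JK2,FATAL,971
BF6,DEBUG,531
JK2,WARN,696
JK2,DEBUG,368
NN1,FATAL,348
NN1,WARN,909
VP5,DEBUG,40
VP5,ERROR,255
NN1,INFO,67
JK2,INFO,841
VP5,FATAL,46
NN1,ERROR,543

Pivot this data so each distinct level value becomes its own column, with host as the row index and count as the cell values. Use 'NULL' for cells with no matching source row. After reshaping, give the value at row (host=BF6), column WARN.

The long row with host=BF6, level=WARN has count=273.

273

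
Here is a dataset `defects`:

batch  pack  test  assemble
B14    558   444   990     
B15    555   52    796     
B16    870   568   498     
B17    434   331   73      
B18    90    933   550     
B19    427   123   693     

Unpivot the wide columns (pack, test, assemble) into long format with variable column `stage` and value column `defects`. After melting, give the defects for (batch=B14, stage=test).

Unpivoting turns each (batch, wide-column) pair into one long row.
The wide cell at row B14, column test holds 444, so the long row (B14, test) has defects=444.

444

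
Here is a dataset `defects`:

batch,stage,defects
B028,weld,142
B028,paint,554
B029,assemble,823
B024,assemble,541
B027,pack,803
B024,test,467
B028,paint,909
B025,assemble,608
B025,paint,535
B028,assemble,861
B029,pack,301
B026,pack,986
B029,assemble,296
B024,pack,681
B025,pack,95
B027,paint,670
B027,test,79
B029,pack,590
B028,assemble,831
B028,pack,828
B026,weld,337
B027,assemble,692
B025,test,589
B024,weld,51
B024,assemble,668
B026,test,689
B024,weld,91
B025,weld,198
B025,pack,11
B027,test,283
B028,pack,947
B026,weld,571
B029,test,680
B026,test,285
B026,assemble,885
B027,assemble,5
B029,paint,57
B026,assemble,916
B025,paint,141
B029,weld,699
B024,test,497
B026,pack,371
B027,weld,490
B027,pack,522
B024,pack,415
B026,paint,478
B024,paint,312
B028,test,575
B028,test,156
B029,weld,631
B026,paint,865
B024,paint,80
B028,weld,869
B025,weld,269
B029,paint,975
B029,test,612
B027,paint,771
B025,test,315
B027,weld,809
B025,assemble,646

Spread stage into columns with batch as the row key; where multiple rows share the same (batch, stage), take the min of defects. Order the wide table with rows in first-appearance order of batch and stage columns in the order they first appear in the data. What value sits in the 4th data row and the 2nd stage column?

With rows in first-appearance order of batch, row 4 is batch=B027. stage columns in first-appearance order: weld, paint, assemble, pack, test; column 2 is paint.
Long rows with batch=B027, stage=paint: min(670, 771) = 670.

670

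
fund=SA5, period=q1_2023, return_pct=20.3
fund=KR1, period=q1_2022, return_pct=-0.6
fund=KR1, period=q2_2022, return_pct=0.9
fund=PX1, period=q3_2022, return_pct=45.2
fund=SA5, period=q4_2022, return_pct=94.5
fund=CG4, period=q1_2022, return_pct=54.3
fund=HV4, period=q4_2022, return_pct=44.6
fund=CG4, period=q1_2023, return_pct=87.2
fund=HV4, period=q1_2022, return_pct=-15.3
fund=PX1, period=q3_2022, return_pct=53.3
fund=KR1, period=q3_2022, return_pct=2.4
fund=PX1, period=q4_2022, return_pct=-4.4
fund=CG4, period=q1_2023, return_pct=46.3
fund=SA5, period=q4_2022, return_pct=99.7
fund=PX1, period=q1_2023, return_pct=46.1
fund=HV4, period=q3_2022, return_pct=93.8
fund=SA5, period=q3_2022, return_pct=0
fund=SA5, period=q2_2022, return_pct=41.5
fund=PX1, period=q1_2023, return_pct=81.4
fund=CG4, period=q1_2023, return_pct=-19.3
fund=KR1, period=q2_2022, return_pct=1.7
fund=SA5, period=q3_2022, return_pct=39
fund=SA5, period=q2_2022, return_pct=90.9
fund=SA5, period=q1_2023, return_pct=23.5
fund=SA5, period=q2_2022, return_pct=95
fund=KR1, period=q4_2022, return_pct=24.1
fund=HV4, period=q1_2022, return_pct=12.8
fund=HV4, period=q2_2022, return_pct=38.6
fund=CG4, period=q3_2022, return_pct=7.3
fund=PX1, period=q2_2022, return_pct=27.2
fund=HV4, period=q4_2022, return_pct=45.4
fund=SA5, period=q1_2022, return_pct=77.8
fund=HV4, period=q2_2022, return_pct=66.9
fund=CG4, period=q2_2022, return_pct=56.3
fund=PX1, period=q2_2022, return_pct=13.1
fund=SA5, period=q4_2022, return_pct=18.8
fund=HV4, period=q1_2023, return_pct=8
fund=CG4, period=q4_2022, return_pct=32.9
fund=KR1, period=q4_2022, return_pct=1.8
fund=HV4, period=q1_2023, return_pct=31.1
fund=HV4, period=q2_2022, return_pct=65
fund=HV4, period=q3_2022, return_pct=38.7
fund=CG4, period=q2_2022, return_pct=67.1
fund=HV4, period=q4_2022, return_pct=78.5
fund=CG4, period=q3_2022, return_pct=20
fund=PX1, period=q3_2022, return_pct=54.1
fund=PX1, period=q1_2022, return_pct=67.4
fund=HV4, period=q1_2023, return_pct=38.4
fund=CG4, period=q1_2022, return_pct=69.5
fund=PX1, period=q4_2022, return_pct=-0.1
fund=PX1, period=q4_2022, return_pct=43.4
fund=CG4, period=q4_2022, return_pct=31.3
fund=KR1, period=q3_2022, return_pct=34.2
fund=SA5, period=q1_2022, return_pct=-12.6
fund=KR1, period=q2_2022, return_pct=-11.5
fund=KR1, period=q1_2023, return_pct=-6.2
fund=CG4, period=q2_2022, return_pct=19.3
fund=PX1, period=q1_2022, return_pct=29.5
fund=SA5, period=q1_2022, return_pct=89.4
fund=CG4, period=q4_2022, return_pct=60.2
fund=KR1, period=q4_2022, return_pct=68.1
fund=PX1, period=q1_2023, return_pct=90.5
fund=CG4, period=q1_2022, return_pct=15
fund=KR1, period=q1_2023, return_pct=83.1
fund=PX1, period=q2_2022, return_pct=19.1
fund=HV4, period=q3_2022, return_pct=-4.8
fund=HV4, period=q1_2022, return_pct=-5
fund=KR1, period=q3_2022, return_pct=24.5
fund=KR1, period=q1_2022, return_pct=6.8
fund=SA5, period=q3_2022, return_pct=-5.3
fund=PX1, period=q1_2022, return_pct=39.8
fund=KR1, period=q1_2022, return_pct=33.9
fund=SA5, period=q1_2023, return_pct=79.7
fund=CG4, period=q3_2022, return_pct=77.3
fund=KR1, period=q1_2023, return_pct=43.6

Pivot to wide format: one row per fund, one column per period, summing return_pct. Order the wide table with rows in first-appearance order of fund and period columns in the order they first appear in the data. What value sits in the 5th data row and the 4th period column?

127.7

With rows in first-appearance order of fund, row 5 is fund=HV4. period columns in first-appearance order: q1_2023, q1_2022, q2_2022, q3_2022, q4_2022; column 4 is q3_2022.
Long rows with fund=HV4, period=q3_2022: 93.8 + 38.7 + -4.8 = 127.7.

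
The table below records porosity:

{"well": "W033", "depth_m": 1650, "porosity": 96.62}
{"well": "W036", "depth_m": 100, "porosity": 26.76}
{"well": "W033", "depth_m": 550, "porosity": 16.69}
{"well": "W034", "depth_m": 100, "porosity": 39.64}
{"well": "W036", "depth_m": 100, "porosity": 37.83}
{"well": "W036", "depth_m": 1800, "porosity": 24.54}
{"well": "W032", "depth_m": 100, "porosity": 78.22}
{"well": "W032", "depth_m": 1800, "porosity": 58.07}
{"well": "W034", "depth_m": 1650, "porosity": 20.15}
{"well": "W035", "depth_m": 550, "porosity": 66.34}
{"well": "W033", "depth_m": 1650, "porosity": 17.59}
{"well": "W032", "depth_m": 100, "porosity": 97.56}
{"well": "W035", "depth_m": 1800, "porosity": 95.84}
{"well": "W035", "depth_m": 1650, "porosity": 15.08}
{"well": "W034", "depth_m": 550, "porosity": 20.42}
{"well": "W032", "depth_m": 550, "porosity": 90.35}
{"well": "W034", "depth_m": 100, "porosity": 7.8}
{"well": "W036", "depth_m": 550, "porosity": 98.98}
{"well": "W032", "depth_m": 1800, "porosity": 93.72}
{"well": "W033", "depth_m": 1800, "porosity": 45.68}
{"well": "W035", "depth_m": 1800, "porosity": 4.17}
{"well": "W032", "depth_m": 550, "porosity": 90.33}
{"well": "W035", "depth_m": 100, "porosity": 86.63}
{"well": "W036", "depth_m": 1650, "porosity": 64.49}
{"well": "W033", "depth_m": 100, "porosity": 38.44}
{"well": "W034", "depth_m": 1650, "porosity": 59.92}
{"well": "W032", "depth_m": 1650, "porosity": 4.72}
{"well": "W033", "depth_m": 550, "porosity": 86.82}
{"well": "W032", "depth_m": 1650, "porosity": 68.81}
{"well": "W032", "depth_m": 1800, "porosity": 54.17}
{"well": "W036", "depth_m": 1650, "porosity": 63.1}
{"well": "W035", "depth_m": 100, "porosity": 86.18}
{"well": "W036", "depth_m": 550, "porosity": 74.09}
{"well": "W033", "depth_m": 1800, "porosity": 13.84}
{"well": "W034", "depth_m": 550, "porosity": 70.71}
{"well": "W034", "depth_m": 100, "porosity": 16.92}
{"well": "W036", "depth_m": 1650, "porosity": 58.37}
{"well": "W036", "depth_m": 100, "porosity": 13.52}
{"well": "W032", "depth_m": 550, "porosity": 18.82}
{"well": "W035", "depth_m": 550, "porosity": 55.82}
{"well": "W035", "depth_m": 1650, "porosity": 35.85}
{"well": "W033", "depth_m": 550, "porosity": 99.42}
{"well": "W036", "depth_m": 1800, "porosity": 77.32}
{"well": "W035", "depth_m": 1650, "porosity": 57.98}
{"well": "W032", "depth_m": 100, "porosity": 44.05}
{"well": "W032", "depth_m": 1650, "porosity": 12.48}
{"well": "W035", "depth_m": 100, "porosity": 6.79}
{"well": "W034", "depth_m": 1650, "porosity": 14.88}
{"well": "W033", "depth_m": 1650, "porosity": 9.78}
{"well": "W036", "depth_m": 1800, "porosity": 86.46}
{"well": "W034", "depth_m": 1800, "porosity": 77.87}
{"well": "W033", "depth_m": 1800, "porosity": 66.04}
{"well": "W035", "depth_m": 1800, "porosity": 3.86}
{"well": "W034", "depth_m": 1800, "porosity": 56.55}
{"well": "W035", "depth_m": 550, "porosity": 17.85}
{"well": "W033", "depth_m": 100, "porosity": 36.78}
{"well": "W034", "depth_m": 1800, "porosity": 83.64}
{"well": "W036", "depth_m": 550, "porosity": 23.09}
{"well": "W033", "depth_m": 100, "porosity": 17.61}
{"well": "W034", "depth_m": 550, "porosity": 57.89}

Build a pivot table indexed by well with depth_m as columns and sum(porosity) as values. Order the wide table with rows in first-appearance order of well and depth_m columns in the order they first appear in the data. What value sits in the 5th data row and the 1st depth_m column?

With rows in first-appearance order of well, row 5 is well=W035. depth_m columns in first-appearance order: 1650, 100, 550, 1800; column 1 is 1650.
Long rows with well=W035, depth_m=1650: 15.08 + 35.85 + 57.98 = 108.91.

108.91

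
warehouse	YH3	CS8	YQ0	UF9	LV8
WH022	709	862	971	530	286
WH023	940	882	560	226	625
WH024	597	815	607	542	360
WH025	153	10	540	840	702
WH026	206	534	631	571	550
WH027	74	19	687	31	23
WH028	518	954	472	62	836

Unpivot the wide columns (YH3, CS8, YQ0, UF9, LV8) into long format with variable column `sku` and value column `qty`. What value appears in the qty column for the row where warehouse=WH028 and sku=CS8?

Unpivoting turns each (warehouse, wide-column) pair into one long row.
The wide cell at row WH028, column CS8 holds 954, so the long row (WH028, CS8) has qty=954.

954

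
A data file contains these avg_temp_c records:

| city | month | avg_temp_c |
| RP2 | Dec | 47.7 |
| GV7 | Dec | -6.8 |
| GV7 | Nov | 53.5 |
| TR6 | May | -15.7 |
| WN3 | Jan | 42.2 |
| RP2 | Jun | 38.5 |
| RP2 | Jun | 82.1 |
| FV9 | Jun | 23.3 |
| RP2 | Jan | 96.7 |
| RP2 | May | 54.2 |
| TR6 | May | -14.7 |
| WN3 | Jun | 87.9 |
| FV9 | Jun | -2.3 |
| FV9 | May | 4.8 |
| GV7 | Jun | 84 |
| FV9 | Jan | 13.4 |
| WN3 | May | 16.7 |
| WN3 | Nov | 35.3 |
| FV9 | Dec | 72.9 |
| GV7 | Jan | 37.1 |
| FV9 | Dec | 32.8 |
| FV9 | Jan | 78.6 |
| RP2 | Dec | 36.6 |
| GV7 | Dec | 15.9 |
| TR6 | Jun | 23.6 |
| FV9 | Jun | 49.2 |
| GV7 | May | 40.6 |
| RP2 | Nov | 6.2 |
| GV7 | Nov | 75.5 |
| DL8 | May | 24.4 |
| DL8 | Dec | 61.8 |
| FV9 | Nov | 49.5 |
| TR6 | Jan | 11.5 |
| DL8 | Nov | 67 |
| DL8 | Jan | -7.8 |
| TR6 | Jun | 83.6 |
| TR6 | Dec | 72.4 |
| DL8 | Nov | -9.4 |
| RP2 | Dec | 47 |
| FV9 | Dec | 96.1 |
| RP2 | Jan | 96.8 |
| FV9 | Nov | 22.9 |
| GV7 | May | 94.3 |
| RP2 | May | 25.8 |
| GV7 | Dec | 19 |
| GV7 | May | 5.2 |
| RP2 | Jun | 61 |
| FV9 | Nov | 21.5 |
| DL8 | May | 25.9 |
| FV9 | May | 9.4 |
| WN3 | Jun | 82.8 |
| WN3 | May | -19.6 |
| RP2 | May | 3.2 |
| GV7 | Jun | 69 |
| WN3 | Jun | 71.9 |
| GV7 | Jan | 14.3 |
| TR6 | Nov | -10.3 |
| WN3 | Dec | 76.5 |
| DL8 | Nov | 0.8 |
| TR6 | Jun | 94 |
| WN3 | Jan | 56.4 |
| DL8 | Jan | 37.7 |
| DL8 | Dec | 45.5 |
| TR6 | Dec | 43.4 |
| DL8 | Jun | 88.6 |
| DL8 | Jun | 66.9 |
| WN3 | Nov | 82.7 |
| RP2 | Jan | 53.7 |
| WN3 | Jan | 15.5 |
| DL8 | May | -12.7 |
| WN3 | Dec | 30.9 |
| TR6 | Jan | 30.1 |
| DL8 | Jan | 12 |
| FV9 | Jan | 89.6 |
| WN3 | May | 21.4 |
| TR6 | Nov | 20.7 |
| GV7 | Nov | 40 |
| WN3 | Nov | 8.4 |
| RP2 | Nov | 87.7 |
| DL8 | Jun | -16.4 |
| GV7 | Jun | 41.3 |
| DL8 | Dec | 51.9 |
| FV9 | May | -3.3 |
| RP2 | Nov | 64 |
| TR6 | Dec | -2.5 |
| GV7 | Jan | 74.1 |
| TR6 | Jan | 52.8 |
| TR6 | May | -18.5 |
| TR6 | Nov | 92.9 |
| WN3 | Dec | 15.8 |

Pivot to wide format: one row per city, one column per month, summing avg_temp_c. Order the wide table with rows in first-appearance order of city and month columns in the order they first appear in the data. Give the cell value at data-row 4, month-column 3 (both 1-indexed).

18.5

With rows in first-appearance order of city, row 4 is city=WN3. month columns in first-appearance order: Dec, Nov, May, Jan, Jun; column 3 is May.
Long rows with city=WN3, month=May: 16.7 + -19.6 + 21.4 = 18.5.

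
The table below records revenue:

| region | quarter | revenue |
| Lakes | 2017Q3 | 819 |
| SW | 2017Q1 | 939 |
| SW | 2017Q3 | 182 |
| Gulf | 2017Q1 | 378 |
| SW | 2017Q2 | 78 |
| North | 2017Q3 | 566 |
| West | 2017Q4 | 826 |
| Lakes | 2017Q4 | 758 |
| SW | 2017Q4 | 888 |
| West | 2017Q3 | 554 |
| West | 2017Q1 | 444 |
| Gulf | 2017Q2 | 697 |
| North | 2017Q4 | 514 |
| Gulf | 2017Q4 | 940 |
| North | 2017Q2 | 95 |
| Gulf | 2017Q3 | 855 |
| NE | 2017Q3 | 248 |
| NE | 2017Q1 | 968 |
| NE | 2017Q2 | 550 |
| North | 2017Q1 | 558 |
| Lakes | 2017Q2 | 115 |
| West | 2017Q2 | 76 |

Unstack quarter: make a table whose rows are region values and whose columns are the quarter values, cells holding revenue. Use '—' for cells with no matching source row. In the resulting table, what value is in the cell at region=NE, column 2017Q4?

—

No long-format row has region=NE and quarter=2017Q4, so the cell is —.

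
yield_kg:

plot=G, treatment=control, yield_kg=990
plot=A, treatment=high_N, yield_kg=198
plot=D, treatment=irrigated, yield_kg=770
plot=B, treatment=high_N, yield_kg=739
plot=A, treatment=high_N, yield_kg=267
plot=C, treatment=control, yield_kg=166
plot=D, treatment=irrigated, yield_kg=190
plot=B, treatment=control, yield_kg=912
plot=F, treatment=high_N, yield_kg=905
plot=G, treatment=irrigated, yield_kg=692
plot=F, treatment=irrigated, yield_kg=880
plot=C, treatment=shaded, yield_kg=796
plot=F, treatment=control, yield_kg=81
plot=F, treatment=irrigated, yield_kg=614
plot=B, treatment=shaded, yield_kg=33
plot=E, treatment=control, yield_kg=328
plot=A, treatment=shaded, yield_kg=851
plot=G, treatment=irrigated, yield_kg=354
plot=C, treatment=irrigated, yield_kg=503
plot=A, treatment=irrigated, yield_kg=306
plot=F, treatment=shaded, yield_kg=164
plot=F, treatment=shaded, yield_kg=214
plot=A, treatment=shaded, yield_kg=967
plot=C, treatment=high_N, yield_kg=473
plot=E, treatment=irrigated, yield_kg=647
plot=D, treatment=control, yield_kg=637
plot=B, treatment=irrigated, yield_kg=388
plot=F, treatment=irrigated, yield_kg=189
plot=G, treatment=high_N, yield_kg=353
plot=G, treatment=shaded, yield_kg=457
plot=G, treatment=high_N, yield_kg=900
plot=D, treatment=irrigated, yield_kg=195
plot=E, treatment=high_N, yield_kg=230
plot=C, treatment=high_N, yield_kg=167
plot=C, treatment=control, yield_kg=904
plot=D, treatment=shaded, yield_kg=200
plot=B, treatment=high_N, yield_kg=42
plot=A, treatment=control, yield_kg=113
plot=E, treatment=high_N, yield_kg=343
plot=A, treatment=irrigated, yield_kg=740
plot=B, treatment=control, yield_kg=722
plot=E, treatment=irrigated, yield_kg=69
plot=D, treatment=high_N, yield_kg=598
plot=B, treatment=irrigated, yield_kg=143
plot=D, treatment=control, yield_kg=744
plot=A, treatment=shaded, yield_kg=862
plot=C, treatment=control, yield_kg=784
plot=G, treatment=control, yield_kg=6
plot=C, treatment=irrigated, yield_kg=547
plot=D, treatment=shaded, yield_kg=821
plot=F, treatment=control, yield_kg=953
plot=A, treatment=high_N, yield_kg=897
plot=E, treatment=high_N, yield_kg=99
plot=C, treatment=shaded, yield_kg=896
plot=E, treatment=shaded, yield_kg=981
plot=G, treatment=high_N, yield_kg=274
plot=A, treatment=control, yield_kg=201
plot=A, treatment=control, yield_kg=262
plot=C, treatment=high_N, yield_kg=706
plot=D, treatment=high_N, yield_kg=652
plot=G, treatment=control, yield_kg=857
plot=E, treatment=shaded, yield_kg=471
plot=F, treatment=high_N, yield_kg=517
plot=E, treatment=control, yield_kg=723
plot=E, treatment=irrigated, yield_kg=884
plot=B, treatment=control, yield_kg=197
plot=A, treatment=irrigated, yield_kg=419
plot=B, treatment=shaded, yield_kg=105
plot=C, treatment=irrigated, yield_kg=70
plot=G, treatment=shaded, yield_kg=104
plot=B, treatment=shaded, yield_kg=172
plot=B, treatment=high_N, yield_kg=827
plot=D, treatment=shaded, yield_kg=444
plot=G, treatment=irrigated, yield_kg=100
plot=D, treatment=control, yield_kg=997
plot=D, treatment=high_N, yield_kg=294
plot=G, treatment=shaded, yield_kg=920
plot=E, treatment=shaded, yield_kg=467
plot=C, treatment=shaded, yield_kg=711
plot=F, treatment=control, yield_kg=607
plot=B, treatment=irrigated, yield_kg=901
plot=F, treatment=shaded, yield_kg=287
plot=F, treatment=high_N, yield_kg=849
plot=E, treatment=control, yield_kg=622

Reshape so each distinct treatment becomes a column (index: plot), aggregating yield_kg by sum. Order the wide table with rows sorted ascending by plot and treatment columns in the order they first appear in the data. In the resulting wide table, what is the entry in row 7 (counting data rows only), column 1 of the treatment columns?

With rows sorted ascending by plot, row 7 is plot=G. treatment columns in first-appearance order: control, high_N, irrigated, shaded; column 1 is control.
Long rows with plot=G, treatment=control: 990 + 6 + 857 = 1853.

1853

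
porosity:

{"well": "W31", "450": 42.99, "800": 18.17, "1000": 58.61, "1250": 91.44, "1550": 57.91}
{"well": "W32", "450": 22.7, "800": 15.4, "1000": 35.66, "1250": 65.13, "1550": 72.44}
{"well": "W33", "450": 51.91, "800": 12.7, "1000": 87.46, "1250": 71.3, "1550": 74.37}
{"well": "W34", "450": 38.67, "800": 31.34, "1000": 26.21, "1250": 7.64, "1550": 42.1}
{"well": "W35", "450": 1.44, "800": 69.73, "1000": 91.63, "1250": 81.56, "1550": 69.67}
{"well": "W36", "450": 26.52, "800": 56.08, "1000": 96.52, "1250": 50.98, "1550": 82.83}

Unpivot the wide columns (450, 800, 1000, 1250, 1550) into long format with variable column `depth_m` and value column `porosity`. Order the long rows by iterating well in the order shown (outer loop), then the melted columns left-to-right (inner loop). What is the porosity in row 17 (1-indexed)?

30 rows total (6 × 5). Row 17: index ⌊(17-1)/5⌋ = 3 into well → W34; (17-1) mod 5 = 1 into the melted columns → 800.
So row 17 is (W34, 800, 31.34); porosity = 31.34.

31.34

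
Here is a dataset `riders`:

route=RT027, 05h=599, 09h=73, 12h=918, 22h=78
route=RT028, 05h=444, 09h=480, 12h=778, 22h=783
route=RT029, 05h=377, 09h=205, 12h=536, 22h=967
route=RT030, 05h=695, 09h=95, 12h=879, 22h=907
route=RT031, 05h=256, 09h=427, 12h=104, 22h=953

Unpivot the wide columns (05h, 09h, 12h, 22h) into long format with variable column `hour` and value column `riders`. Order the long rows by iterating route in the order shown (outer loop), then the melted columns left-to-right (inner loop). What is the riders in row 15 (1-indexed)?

879

20 rows total (5 × 4). Row 15: index ⌊(15-1)/4⌋ = 3 into route → RT030; (15-1) mod 4 = 2 into the melted columns → 12h.
So row 15 is (RT030, 12h, 879); riders = 879.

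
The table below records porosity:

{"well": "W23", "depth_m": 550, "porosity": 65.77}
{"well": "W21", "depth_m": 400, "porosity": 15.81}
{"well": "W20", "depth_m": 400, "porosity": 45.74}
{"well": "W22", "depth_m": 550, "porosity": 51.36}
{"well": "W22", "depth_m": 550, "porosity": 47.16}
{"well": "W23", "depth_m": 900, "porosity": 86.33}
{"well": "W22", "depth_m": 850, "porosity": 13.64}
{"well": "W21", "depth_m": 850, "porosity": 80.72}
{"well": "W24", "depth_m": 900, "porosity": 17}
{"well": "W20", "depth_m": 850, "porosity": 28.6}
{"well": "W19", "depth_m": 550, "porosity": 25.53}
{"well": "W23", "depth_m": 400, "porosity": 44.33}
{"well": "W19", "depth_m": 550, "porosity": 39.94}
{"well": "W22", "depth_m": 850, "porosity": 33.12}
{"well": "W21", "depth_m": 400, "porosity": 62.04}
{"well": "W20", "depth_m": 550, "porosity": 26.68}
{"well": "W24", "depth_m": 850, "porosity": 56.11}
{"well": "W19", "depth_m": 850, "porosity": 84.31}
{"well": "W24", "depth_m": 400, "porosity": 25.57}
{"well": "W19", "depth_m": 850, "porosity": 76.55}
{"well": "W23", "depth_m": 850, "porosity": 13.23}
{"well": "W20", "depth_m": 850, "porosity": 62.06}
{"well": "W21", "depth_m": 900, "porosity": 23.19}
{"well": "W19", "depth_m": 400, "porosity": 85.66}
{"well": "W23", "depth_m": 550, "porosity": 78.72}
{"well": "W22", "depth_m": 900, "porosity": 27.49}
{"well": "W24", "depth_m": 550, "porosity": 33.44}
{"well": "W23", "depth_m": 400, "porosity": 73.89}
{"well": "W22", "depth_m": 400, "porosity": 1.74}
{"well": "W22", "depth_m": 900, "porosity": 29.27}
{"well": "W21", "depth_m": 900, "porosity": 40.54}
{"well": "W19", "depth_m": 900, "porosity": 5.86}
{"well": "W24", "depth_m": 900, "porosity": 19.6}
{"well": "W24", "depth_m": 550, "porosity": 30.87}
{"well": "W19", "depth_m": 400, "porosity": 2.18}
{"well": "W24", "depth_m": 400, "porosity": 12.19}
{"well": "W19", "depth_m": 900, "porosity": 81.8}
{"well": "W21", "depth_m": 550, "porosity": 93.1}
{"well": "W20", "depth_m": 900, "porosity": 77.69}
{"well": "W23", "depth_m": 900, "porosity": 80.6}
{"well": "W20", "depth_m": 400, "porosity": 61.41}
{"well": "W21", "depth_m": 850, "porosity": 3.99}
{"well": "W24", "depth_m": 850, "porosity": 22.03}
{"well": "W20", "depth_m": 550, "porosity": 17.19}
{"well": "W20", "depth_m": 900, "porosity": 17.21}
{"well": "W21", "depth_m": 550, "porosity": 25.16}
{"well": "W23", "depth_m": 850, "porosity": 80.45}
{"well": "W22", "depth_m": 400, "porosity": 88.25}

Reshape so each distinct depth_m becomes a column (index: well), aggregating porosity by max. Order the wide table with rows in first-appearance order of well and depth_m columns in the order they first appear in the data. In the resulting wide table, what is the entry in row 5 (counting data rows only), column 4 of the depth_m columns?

With rows in first-appearance order of well, row 5 is well=W24. depth_m columns in first-appearance order: 550, 400, 900, 850; column 4 is 850.
Long rows with well=W24, depth_m=850: max(56.11, 22.03) = 56.11.

56.11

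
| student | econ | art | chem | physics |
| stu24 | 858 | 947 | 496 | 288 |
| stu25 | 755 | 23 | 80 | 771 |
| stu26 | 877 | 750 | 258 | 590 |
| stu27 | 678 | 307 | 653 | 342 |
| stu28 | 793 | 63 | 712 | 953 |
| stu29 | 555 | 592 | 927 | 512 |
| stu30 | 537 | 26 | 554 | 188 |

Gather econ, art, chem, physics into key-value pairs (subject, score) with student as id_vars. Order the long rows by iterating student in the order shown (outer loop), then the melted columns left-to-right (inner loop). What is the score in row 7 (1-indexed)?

28 rows total (7 × 4). Row 7: index ⌊(7-1)/4⌋ = 1 into student → stu25; (7-1) mod 4 = 2 into the melted columns → chem.
So row 7 is (stu25, chem, 80); score = 80.

80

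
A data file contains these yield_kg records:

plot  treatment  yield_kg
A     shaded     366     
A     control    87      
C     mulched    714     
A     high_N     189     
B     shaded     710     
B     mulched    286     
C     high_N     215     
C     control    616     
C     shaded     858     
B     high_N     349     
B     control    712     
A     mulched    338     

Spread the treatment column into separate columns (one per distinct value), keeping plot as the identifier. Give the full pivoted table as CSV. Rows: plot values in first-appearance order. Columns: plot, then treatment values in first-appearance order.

plot,shaded,control,mulched,high_N
A,366,87,338,189
C,858,616,714,215
B,710,712,286,349

Columns: plot plus the 4 distinct treatment values (shaded, control, mulched, high_N).
For example, row A column shaded takes yield_kg=366 from the long row (A, shaded).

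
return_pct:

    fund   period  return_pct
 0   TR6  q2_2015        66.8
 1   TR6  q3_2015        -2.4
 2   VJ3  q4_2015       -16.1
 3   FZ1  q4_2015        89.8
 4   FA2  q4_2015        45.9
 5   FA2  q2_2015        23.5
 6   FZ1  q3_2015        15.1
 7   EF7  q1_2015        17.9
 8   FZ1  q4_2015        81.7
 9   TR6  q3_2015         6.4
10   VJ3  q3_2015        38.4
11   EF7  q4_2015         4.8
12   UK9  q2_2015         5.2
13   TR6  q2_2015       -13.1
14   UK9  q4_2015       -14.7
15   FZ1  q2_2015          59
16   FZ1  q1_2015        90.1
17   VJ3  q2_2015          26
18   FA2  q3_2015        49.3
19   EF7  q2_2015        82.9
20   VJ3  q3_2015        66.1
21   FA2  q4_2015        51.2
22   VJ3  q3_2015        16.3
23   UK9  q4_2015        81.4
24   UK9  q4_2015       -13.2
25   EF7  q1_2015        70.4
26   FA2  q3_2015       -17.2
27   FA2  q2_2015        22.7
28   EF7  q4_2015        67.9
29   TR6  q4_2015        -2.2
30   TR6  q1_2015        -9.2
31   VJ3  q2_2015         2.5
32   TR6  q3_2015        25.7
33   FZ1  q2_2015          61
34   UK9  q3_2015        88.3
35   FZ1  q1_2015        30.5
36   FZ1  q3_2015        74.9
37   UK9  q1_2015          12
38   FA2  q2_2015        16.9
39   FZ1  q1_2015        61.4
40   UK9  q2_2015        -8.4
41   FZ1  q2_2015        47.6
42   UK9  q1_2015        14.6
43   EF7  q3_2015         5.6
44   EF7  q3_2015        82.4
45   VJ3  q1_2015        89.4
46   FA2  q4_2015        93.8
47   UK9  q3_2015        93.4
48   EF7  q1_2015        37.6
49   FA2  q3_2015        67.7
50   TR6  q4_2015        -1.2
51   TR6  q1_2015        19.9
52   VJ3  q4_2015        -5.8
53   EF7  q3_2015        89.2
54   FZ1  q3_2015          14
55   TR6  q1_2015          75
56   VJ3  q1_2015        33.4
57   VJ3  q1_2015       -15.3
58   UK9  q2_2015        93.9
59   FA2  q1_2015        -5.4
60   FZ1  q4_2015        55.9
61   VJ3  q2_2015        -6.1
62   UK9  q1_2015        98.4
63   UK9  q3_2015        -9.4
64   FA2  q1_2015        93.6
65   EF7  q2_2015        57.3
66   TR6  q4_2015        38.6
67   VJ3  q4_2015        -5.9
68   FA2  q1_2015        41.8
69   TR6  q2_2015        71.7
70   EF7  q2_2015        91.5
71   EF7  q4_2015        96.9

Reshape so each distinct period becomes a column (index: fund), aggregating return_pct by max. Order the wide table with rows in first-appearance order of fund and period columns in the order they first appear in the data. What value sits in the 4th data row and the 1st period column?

With rows in first-appearance order of fund, row 4 is fund=FA2. period columns in first-appearance order: q2_2015, q3_2015, q4_2015, q1_2015; column 1 is q2_2015.
Long rows with fund=FA2, period=q2_2015: max(23.5, 22.7, 16.9) = 23.5.

23.5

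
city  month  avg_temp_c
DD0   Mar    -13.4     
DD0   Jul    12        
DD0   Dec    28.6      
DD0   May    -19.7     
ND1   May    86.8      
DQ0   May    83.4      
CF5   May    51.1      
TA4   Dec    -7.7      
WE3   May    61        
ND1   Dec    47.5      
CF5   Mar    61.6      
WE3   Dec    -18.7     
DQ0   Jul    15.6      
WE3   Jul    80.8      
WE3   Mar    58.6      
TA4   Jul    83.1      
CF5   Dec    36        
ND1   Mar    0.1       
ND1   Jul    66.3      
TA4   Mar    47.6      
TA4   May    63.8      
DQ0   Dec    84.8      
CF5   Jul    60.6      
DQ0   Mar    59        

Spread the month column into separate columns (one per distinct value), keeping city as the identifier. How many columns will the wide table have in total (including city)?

1 column for city plus 4 distinct month values → 5 columns.

5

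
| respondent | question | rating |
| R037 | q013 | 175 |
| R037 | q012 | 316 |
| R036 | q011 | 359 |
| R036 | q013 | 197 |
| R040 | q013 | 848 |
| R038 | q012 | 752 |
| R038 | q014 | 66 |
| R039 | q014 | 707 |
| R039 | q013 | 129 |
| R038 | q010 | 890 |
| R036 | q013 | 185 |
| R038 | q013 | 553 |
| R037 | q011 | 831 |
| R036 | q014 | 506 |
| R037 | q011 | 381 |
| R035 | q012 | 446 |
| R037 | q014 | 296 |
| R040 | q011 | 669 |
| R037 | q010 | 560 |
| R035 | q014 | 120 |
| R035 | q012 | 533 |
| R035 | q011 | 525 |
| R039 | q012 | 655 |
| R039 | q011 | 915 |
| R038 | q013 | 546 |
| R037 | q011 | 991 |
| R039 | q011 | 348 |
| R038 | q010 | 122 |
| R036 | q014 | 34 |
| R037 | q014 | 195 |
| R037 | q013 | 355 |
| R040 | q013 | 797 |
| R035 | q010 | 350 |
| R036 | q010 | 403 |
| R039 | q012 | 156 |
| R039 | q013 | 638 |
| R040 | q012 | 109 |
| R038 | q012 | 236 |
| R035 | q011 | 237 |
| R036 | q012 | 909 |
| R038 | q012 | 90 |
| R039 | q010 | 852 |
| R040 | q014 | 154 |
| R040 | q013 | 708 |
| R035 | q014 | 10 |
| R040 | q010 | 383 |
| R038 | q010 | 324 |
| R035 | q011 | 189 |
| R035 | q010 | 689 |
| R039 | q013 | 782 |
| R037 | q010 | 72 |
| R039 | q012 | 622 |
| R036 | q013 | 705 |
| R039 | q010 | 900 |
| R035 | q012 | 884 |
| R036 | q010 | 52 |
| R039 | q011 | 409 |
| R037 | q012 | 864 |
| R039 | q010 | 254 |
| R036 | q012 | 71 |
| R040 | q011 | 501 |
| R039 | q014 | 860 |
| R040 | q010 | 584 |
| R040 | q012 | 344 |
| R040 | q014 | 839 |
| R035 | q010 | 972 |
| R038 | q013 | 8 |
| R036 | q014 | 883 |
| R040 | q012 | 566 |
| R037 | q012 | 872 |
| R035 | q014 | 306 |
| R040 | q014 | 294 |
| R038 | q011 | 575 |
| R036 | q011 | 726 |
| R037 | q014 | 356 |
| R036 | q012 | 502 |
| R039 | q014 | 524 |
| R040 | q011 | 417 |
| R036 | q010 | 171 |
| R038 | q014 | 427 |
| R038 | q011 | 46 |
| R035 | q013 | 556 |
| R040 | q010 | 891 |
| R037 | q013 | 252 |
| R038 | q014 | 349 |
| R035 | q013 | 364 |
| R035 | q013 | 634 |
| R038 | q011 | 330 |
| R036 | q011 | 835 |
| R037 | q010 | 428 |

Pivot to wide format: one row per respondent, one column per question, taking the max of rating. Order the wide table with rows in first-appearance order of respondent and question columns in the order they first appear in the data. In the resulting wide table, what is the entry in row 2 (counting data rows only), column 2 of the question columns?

909

With rows in first-appearance order of respondent, row 2 is respondent=R036. question columns in first-appearance order: q013, q012, q011, q014, q010; column 2 is q012.
Long rows with respondent=R036, question=q012: max(909, 71, 502) = 909.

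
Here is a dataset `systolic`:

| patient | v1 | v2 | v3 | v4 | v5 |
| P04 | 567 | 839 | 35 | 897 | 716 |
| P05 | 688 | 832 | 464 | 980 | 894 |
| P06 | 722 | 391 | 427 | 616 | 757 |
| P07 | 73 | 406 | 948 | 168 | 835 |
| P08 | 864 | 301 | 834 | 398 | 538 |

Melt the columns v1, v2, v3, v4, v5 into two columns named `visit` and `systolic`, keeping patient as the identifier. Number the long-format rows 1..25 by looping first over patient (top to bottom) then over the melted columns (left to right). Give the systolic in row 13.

427

25 rows total (5 × 5). Row 13: index ⌊(13-1)/5⌋ = 2 into patient → P06; (13-1) mod 5 = 2 into the melted columns → v3.
So row 13 is (P06, v3, 427); systolic = 427.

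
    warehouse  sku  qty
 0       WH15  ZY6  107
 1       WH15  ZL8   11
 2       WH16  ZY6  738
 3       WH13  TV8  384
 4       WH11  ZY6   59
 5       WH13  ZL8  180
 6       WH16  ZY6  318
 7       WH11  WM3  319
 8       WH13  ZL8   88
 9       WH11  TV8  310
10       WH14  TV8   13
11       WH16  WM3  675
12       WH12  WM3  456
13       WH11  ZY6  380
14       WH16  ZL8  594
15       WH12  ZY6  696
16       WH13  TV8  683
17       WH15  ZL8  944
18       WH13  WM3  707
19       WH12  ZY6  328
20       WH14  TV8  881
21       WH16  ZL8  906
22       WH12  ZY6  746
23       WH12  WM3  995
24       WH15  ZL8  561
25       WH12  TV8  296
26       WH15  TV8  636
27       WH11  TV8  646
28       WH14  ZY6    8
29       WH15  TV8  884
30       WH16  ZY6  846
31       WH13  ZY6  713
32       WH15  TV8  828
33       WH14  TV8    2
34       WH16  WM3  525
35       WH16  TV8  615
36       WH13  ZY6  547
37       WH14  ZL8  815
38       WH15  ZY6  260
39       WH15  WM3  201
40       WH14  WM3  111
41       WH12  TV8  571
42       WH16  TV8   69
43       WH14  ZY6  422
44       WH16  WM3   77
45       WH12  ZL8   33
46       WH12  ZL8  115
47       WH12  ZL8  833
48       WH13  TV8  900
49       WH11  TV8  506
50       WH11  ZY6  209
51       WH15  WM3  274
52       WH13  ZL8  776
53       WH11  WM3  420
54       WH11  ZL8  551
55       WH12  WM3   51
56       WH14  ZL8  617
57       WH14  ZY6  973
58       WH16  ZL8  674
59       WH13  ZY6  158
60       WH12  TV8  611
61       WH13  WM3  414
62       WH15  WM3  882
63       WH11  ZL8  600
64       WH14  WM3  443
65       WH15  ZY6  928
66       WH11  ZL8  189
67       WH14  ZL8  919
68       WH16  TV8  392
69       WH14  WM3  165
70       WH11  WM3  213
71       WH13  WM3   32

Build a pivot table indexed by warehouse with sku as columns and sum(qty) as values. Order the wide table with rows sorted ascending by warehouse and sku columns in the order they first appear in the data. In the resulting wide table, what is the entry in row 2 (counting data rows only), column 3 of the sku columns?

1478

With rows sorted ascending by warehouse, row 2 is warehouse=WH12. sku columns in first-appearance order: ZY6, ZL8, TV8, WM3; column 3 is TV8.
Long rows with warehouse=WH12, sku=TV8: 296 + 571 + 611 = 1478.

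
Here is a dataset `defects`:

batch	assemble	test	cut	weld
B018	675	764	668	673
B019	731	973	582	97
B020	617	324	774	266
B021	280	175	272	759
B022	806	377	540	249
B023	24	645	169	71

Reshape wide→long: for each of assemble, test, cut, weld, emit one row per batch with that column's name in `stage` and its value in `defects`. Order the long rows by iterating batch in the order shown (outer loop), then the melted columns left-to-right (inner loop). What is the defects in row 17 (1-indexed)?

24 rows total (6 × 4). Row 17: index ⌊(17-1)/4⌋ = 4 into batch → B022; (17-1) mod 4 = 0 into the melted columns → assemble.
So row 17 is (B022, assemble, 806); defects = 806.

806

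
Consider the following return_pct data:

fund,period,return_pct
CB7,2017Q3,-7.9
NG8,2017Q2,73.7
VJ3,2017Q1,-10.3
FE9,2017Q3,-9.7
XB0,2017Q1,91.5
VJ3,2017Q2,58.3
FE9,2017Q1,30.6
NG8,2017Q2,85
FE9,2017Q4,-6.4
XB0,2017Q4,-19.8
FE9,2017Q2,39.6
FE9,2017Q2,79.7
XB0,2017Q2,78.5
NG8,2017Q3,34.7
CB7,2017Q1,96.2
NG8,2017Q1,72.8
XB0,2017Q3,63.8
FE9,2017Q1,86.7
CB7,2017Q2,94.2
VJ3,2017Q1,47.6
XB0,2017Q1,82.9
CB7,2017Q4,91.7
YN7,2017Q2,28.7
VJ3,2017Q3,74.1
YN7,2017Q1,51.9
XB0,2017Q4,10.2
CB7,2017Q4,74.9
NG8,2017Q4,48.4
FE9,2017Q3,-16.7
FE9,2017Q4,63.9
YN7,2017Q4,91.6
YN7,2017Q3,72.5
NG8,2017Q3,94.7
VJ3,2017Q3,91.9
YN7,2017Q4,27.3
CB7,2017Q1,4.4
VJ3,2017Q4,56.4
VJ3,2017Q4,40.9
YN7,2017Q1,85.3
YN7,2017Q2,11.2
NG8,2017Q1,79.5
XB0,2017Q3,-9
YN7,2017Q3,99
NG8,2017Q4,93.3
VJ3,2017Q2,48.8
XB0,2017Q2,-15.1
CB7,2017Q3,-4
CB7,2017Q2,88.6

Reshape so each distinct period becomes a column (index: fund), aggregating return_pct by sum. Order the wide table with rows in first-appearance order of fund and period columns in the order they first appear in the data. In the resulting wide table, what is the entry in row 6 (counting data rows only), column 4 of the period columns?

With rows in first-appearance order of fund, row 6 is fund=YN7. period columns in first-appearance order: 2017Q3, 2017Q2, 2017Q1, 2017Q4; column 4 is 2017Q4.
Long rows with fund=YN7, period=2017Q4: 91.6 + 27.3 = 118.9.

118.9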